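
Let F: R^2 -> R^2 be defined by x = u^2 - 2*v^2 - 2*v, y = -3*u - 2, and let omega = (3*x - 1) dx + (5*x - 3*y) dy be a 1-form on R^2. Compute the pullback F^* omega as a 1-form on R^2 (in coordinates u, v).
F^* omega = (6*u^3 - 15*u^2 - 12*u*v^2 - 12*u*v - 29*u + 30*v^2 + 30*v - 18) du + (-12*u^2*v - 6*u^2 + 24*v^3 + 36*v^2 + 16*v + 2) dv

Using F^*(f dg) = (f ∘ F) d(g ∘ F), substitute each coordinate x_i by F_i(u, v) in f_i, and replace dx_i by d F_i = (∂F_i/∂u) du + (∂F_i/∂v) dv.
  For the x component: f_1(F) = 3*u^2 - 6*v^2 - 6*v - 1; d F_1 = (2*u) du + (-4*v - 2) dv
  For the y component: f_2(F) = 5*u^2 + 9*u - 10*v^2 - 10*v + 6; d F_2 = (-3) du + (0) dv
Combining and collecting du, dv coefficients:
  coeff of du: 6*u^3 - 15*u^2 - 12*u*v^2 - 12*u*v - 29*u + 30*v^2 + 30*v - 18
  coeff of dv: -12*u^2*v - 6*u^2 + 24*v^3 + 36*v^2 + 16*v + 2
F^* omega = (6*u^3 - 15*u^2 - 12*u*v^2 - 12*u*v - 29*u + 30*v^2 + 30*v - 18) du + (-12*u^2*v - 6*u^2 + 24*v^3 + 36*v^2 + 16*v + 2) dv.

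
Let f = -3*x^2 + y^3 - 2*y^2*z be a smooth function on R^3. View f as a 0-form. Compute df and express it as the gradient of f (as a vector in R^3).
df = (-6*x) dx + (y*(3*y - 4*z)) dy + (-2*y^2) dz; grad f = (-6*x, y*(3*y - 4*z), -2*y^2)

For a 0-form f, d f = (∂f/∂x) dx + (∂f/∂y) dy + (∂f/∂z) dz. The components of the vector representation are exactly the entries of grad f in Cartesian coordinates:
  ∂f/∂x = -6*x
  ∂f/∂y = y*(3*y - 4*z)
  ∂f/∂z = -2*y^2.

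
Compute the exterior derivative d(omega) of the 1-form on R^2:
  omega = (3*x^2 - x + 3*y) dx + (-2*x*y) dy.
d(omega) = (-2*y - 3) dx ∧ dy

For a 1-form omega = sum_i f_i dx_i, the exterior derivative is
  d(omega) = sum_{i < j} (∂f_j/∂x_i - ∂f_i/∂x_j) dx_i ∧ dx_j.
  coefficient of dx ∧ dy: ∂f_2/∂x - ∂f_1/∂y = ∂(-2*x*y)/∂x - ∂(3*x^2 - x + 3*y)/∂y = -2*y - 3
Assembling: d(omega) = (-2*y - 3) dx ∧ dy.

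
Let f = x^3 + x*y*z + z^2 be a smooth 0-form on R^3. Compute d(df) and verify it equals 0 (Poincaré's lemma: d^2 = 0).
d(df) = 0

Step 1: df = sum_i (∂f/∂x_i) dx_i = (3*x^2 + y*z) dx + (x*z) dy + (x*y + 2*z) dz.
Step 2: Apply d again. Using the 1-form formula, the coefficient of dx ∧ dy in d(df) is ∂^2 f/∂x ∂y - ∂^2 f/∂y ∂x = (z) - (z) = 0 (equality of mixed partials for smooth f).
Similarly for dx ∧ dz and dy ∧ dz — all coefficients vanish. So d(df) = 0.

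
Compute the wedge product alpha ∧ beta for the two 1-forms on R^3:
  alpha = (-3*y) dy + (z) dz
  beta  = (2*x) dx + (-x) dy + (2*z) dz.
alpha ∧ beta = (6*x*y) dx ∧ dy + (z*(x - 6*y)) dy ∧ dz + (-2*x*z) dx ∧ dz

Distribute the wedge, using dx_i ∧ dx_j = -dx_j ∧ dx_i and dx_i ∧ dx_i = 0. For each pair (i, j) with i < j, the coefficient of dx_i ∧ dx_j in alpha ∧ beta is (alpha_i * beta_j - alpha_j * beta_i). Collecting: alpha ∧ beta = (6*x*y) dx ∧ dy + (z*(x - 6*y)) dy ∧ dz + (-2*x*z) dx ∧ dz.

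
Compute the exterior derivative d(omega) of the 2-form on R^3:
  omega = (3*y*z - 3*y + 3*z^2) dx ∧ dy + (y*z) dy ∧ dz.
d(omega) = (3*y + 6*z) dx ∧ dy ∧ dz

For a 2-form omega = sum_{i<j} g_{ij} dx_i ∧ dx_j, the exterior derivative is
  d(omega) = sum_{i<j} d(g_{ij}) ∧ dx_i ∧ dx_j = sum_{i<j, k} (∂g_{ij}/∂x_k) dx_k ∧ dx_i ∧ dx_j.
Expand each term, using dx_k ∧ dx_i ∧ dx_j = sgn(permutation) dx_{(a)} ∧ dx_{(b)} ∧ dx_{(c)} with (a < b < c) sorted:
  d(3*y*z - 3*y + 3*z^2) includes (∂/∂z)(3*y*z - 3*y + 3*z^2) dz = (3*y + 6*z) dz, which multiplied by dx ∧ dy gives (3*y + 6*z) dx ∧ dy ∧ dz
Collecting like 3-forms: d(omega) = (3*y + 6*z) dx ∧ dy ∧ dz.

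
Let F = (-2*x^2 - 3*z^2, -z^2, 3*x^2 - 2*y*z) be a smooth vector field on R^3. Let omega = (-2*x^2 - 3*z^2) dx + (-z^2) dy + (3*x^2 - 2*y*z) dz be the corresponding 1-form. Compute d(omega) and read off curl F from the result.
d(omega) = (0) dy ∧ dz + (-6*x - 6*z) dz ∧ dx + (0) dx ∧ dy; curl F = (0, -6*x - 6*z, 0)

d omega = sum_{i<j} (∂f_j/∂x_i - ∂f_i/∂x_j) dx_i ∧ dx_j. Under the identification (dy ∧ dz, dz ∧ dx, dx ∧ dy) ↔ (e_x, e_y, e_z), the coefficients are exactly the components of curl F. Compute:
  ∂R/∂y - ∂Q/∂z = (-2*z) - (-2*z) = 0
  ∂P/∂z - ∂R/∂x = (-6*z) - (6*x) = -6*x - 6*z
  ∂Q/∂x - ∂P/∂y = (0) - (0) = 0.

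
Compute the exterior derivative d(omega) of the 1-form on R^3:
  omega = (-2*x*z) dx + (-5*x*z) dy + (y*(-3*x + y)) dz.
d(omega) = (-5*z) dx ∧ dy + (2*x - 3*y) dx ∧ dz + (2*x + 2*y) dy ∧ dz

For a 1-form omega = sum_i f_i dx_i, the exterior derivative is
  d(omega) = sum_{i < j} (∂f_j/∂x_i - ∂f_i/∂x_j) dx_i ∧ dx_j.
  coefficient of dx ∧ dy: ∂f_2/∂x - ∂f_1/∂y = ∂(-5*x*z)/∂x - ∂(-2*x*z)/∂y = -5*z
  coefficient of dx ∧ dz: ∂f_3/∂x - ∂f_1/∂z = ∂(y*(-3*x + y))/∂x - ∂(-2*x*z)/∂z = 2*x - 3*y
  coefficient of dy ∧ dz: ∂f_3/∂y - ∂f_2/∂z = ∂(y*(-3*x + y))/∂y - ∂(-5*x*z)/∂z = 2*x + 2*y
Assembling: d(omega) = (-5*z) dx ∧ dy + (2*x - 3*y) dx ∧ dz + (2*x + 2*y) dy ∧ dz.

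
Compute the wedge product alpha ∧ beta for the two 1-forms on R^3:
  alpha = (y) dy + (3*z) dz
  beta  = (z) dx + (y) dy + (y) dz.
alpha ∧ beta = (-y*z) dx ∧ dy + (y*(y - 3*z)) dy ∧ dz + (-3*z^2) dx ∧ dz

Distribute the wedge, using dx_i ∧ dx_j = -dx_j ∧ dx_i and dx_i ∧ dx_i = 0. For each pair (i, j) with i < j, the coefficient of dx_i ∧ dx_j in alpha ∧ beta is (alpha_i * beta_j - alpha_j * beta_i). Collecting: alpha ∧ beta = (-y*z) dx ∧ dy + (y*(y - 3*z)) dy ∧ dz + (-3*z^2) dx ∧ dz.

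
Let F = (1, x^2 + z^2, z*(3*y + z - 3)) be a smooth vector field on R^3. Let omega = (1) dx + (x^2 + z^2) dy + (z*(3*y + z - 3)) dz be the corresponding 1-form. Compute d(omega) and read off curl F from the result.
d(omega) = (z) dy ∧ dz + (0) dz ∧ dx + (2*x) dx ∧ dy; curl F = (z, 0, 2*x)

d omega = sum_{i<j} (∂f_j/∂x_i - ∂f_i/∂x_j) dx_i ∧ dx_j. Under the identification (dy ∧ dz, dz ∧ dx, dx ∧ dy) ↔ (e_x, e_y, e_z), the coefficients are exactly the components of curl F. Compute:
  ∂R/∂y - ∂Q/∂z = (3*z) - (2*z) = z
  ∂P/∂z - ∂R/∂x = (0) - (0) = 0
  ∂Q/∂x - ∂P/∂y = (2*x) - (0) = 2*x.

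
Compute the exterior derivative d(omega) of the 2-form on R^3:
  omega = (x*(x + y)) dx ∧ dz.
d(omega) = (-x) dx ∧ dy ∧ dz

For a 2-form omega = sum_{i<j} g_{ij} dx_i ∧ dx_j, the exterior derivative is
  d(omega) = sum_{i<j} d(g_{ij}) ∧ dx_i ∧ dx_j = sum_{i<j, k} (∂g_{ij}/∂x_k) dx_k ∧ dx_i ∧ dx_j.
Expand each term, using dx_k ∧ dx_i ∧ dx_j = sgn(permutation) dx_{(a)} ∧ dx_{(b)} ∧ dx_{(c)} with (a < b < c) sorted:
  d(x*(x + y)) includes (∂/∂y)(x*(x + y)) dy = (x) dy, which multiplied by dx ∧ dz gives (-x) dx ∧ dy ∧ dz
Collecting like 3-forms: d(omega) = (-x) dx ∧ dy ∧ dz.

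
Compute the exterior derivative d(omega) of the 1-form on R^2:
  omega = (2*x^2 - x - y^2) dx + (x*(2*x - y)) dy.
d(omega) = (4*x + y) dx ∧ dy

For a 1-form omega = sum_i f_i dx_i, the exterior derivative is
  d(omega) = sum_{i < j} (∂f_j/∂x_i - ∂f_i/∂x_j) dx_i ∧ dx_j.
  coefficient of dx ∧ dy: ∂f_2/∂x - ∂f_1/∂y = ∂(x*(2*x - y))/∂x - ∂(2*x^2 - x - y^2)/∂y = 4*x + y
Assembling: d(omega) = (4*x + y) dx ∧ dy.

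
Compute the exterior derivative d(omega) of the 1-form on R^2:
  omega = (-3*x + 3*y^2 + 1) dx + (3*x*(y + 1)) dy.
d(omega) = (3 - 3*y) dx ∧ dy

For a 1-form omega = sum_i f_i dx_i, the exterior derivative is
  d(omega) = sum_{i < j} (∂f_j/∂x_i - ∂f_i/∂x_j) dx_i ∧ dx_j.
  coefficient of dx ∧ dy: ∂f_2/∂x - ∂f_1/∂y = ∂(3*x*(y + 1))/∂x - ∂(-3*x + 3*y^2 + 1)/∂y = 3 - 3*y
Assembling: d(omega) = (3 - 3*y) dx ∧ dy.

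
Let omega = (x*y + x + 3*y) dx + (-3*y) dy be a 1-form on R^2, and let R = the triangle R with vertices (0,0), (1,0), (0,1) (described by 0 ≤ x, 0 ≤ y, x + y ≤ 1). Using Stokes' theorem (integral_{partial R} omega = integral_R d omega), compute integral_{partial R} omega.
integral_(partial R) omega = -5/3

Stokes: integral_partial_R omega = integral_R d omega with d omega = (∂Q/∂x - ∂P/∂y) dx ∧ dy.
  ∂Q/∂x = 0
  ∂P/∂y = x + 3
  integrand = ∂Q/∂x - ∂P/∂y = -x - 3.
Integrating over R: integral_0^1 integral_0^{1-x} (-x - 3) dy dx = -5/3.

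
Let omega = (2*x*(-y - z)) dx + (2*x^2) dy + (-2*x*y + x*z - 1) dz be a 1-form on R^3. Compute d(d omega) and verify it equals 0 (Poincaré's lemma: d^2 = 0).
d(d omega) = 0

Step 1: d omega = sum_{i<j} (∂f_j/∂x_i - ∂f_i/∂x_j) dx_i ∧ dx_j:
  coeff of dx ∧ dy: 6*x
  coeff of dx ∧ dz: 2*x - 2*y + z
  coeff of dy ∧ dz: -2*x
Step 2: Apply d again to each 2-form coefficient. The only possible 3-form in R^3 is dx ∧ dy ∧ dz, with coefficient
  ∂(coeff of dy∧dz)/∂x - ∂(coeff of dx∧dz)/∂y + ∂(coeff of dx∧dy)/∂z
  = ∂/∂x (-2*x) - ∂/∂y (2*x - 2*y + z) + ∂/∂z (6*x).
Each of these terms simplifies to sums of mixed partials that cancel in pairs. The result is 0 (by equality of mixed partials for smooth functions — Schwarz / Clairaut).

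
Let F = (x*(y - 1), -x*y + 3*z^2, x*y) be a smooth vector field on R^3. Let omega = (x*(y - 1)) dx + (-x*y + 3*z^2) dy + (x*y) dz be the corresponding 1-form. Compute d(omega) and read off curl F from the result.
d(omega) = (x - 6*z) dy ∧ dz + (-y) dz ∧ dx + (-x - y) dx ∧ dy; curl F = (x - 6*z, -y, -x - y)

d omega = sum_{i<j} (∂f_j/∂x_i - ∂f_i/∂x_j) dx_i ∧ dx_j. Under the identification (dy ∧ dz, dz ∧ dx, dx ∧ dy) ↔ (e_x, e_y, e_z), the coefficients are exactly the components of curl F. Compute:
  ∂R/∂y - ∂Q/∂z = (x) - (6*z) = x - 6*z
  ∂P/∂z - ∂R/∂x = (0) - (y) = -y
  ∂Q/∂x - ∂P/∂y = (-y) - (x) = -x - y.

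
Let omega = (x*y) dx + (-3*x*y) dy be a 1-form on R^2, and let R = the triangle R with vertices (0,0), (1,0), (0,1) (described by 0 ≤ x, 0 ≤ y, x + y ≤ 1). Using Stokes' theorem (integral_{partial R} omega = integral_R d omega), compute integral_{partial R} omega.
integral_(partial R) omega = -2/3

Stokes: integral_partial_R omega = integral_R d omega with d omega = (∂Q/∂x - ∂P/∂y) dx ∧ dy.
  ∂Q/∂x = -3*y
  ∂P/∂y = x
  integrand = ∂Q/∂x - ∂P/∂y = -x - 3*y.
Integrating over R: integral_0^1 integral_0^{1-x} (-x - 3*y) dy dx = -2/3.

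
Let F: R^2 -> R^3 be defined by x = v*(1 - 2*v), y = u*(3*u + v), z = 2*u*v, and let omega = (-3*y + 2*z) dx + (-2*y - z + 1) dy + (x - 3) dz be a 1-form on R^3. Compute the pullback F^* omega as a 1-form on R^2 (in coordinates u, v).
F^* omega = (-36*u^3 - 30*u^2*v - 4*u*v^2 + 6*u - 4*v^3 + 2*v^2 - 5*v) du + (u*(-6*u^2 + 32*u*v - 9*u - 8*v^2 + 3*v - 5)) dv

Using F^*(f dg) = (f ∘ F) d(g ∘ F), substitute each coordinate x_i by F_i(u, v) in f_i, and replace dx_i by d F_i = (∂F_i/∂u) du + (∂F_i/∂v) dv.
  For the x component: f_1(F) = u*(-9*u + v); d F_1 = (0) du + (1 - 4*v) dv
  For the y component: f_2(F) = -6*u^2 - 4*u*v + 1; d F_2 = (6*u + v) du + (u) dv
  For the z component: f_3(F) = -2*v^2 + v - 3; d F_3 = (2*v) du + (2*u) dv
Combining and collecting du, dv coefficients:
  coeff of du: -36*u^3 - 30*u^2*v - 4*u*v^2 + 6*u - 4*v^3 + 2*v^2 - 5*v
  coeff of dv: u*(-6*u^2 + 32*u*v - 9*u - 8*v^2 + 3*v - 5)
F^* omega = (-36*u^3 - 30*u^2*v - 4*u*v^2 + 6*u - 4*v^3 + 2*v^2 - 5*v) du + (u*(-6*u^2 + 32*u*v - 9*u - 8*v^2 + 3*v - 5)) dv.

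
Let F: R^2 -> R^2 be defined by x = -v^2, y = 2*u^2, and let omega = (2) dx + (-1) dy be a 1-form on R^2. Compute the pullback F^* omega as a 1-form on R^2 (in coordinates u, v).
F^* omega = (-4*u) du + (-4*v) dv

Using F^*(f dg) = (f ∘ F) d(g ∘ F), substitute each coordinate x_i by F_i(u, v) in f_i, and replace dx_i by d F_i = (∂F_i/∂u) du + (∂F_i/∂v) dv.
  For the x component: f_1(F) = 2; d F_1 = (0) du + (-2*v) dv
  For the y component: f_2(F) = -1; d F_2 = (4*u) du + (0) dv
Combining and collecting du, dv coefficients:
  coeff of du: -4*u
  coeff of dv: -4*v
F^* omega = (-4*u) du + (-4*v) dv.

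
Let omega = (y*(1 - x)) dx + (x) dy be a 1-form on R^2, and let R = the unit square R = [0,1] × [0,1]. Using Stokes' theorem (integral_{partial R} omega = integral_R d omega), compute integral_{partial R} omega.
integral_(partial R) omega = 1/2

Stokes: integral_partial_R omega = integral_R d omega with d omega = (∂Q/∂x - ∂P/∂y) dx ∧ dy.
  ∂Q/∂x = 1
  ∂P/∂y = 1 - x
  integrand = ∂Q/∂x - ∂P/∂y = x.
Integrating over R: integral_0^1 integral_0^1 (x) dx dy = 1/2.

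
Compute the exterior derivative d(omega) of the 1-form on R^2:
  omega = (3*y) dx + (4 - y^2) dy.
d(omega) = (-3) dx ∧ dy

For a 1-form omega = sum_i f_i dx_i, the exterior derivative is
  d(omega) = sum_{i < j} (∂f_j/∂x_i - ∂f_i/∂x_j) dx_i ∧ dx_j.
  coefficient of dx ∧ dy: ∂f_2/∂x - ∂f_1/∂y = ∂(4 - y^2)/∂x - ∂(3*y)/∂y = -3
Assembling: d(omega) = (-3) dx ∧ dy.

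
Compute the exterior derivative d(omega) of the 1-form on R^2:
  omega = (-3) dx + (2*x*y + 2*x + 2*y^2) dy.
d(omega) = (2*y + 2) dx ∧ dy

For a 1-form omega = sum_i f_i dx_i, the exterior derivative is
  d(omega) = sum_{i < j} (∂f_j/∂x_i - ∂f_i/∂x_j) dx_i ∧ dx_j.
  coefficient of dx ∧ dy: ∂f_2/∂x - ∂f_1/∂y = ∂(2*x*y + 2*x + 2*y^2)/∂x - ∂(-3)/∂y = 2*y + 2
Assembling: d(omega) = (2*y + 2) dx ∧ dy.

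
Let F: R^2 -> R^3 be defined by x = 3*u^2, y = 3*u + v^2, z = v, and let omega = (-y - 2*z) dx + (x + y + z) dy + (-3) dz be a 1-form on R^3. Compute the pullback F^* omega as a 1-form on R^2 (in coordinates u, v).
F^* omega = (-9*u^2 - 6*u*v^2 - 12*u*v + 9*u + 3*v^2 + 3*v) du + (6*u^2*v + 6*u*v + 2*v^3 + 2*v^2 - 3) dv

Using F^*(f dg) = (f ∘ F) d(g ∘ F), substitute each coordinate x_i by F_i(u, v) in f_i, and replace dx_i by d F_i = (∂F_i/∂u) du + (∂F_i/∂v) dv.
  For the x component: f_1(F) = -3*u - v^2 - 2*v; d F_1 = (6*u) du + (0) dv
  For the y component: f_2(F) = 3*u^2 + 3*u + v^2 + v; d F_2 = (3) du + (2*v) dv
  For the z component: f_3(F) = -3; d F_3 = (0) du + (1) dv
Combining and collecting du, dv coefficients:
  coeff of du: -9*u^2 - 6*u*v^2 - 12*u*v + 9*u + 3*v^2 + 3*v
  coeff of dv: 6*u^2*v + 6*u*v + 2*v^3 + 2*v^2 - 3
F^* omega = (-9*u^2 - 6*u*v^2 - 12*u*v + 9*u + 3*v^2 + 3*v) du + (6*u^2*v + 6*u*v + 2*v^3 + 2*v^2 - 3) dv.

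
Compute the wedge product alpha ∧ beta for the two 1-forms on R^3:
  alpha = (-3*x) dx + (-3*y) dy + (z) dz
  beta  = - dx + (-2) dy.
alpha ∧ beta = (6*x - 3*y) dx ∧ dy + (z) dx ∧ dz + (2*z) dy ∧ dz

Distribute the wedge, using dx_i ∧ dx_j = -dx_j ∧ dx_i and dx_i ∧ dx_i = 0. For each pair (i, j) with i < j, the coefficient of dx_i ∧ dx_j in alpha ∧ beta is (alpha_i * beta_j - alpha_j * beta_i). Collecting: alpha ∧ beta = (6*x - 3*y) dx ∧ dy + (z) dx ∧ dz + (2*z) dy ∧ dz.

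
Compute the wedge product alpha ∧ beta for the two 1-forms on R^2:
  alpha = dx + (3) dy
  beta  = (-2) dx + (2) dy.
alpha ∧ beta = (8) dx ∧ dy

Distribute the wedge, using dx_i ∧ dx_j = -dx_j ∧ dx_i and dx_i ∧ dx_i = 0. For each pair (i, j) with i < j, the coefficient of dx_i ∧ dx_j in alpha ∧ beta is (alpha_i * beta_j - alpha_j * beta_i). Collecting: alpha ∧ beta = (8) dx ∧ dy.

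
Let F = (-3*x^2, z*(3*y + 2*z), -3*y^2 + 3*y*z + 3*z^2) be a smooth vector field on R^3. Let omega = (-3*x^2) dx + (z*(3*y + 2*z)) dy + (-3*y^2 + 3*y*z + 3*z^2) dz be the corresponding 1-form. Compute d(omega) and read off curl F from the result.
d(omega) = (-9*y - z) dy ∧ dz + (0) dz ∧ dx + (0) dx ∧ dy; curl F = (-9*y - z, 0, 0)

d omega = sum_{i<j} (∂f_j/∂x_i - ∂f_i/∂x_j) dx_i ∧ dx_j. Under the identification (dy ∧ dz, dz ∧ dx, dx ∧ dy) ↔ (e_x, e_y, e_z), the coefficients are exactly the components of curl F. Compute:
  ∂R/∂y - ∂Q/∂z = (-6*y + 3*z) - (3*y + 4*z) = -9*y - z
  ∂P/∂z - ∂R/∂x = (0) - (0) = 0
  ∂Q/∂x - ∂P/∂y = (0) - (0) = 0.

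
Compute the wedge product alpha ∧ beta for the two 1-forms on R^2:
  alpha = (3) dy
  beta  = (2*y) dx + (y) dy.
alpha ∧ beta = (-6*y) dx ∧ dy

Distribute the wedge, using dx_i ∧ dx_j = -dx_j ∧ dx_i and dx_i ∧ dx_i = 0. For each pair (i, j) with i < j, the coefficient of dx_i ∧ dx_j in alpha ∧ beta is (alpha_i * beta_j - alpha_j * beta_i). Collecting: alpha ∧ beta = (-6*y) dx ∧ dy.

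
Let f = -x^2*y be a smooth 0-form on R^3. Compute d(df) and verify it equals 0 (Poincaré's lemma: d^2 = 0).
d(df) = 0

Step 1: df = sum_i (∂f/∂x_i) dx_i = (-2*x*y) dx + (-x^2) dy + (0) dz.
Step 2: Apply d again. Using the 1-form formula, the coefficient of dx ∧ dy in d(df) is ∂^2 f/∂x ∂y - ∂^2 f/∂y ∂x = (-2*x) - (-2*x) = 0 (equality of mixed partials for smooth f).
Similarly for dx ∧ dz and dy ∧ dz — all coefficients vanish. So d(df) = 0.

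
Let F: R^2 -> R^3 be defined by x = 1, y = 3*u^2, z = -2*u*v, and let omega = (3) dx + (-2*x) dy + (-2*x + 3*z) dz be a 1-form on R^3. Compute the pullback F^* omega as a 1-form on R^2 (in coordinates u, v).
F^* omega = (12*u*v^2 - 12*u + 4*v) du + (4*u*(3*u*v + 1)) dv

Using F^*(f dg) = (f ∘ F) d(g ∘ F), substitute each coordinate x_i by F_i(u, v) in f_i, and replace dx_i by d F_i = (∂F_i/∂u) du + (∂F_i/∂v) dv.
  For the x component: f_1(F) = 3; d F_1 = (0) du + (0) dv
  For the y component: f_2(F) = -2; d F_2 = (6*u) du + (0) dv
  For the z component: f_3(F) = -6*u*v - 2; d F_3 = (-2*v) du + (-2*u) dv
Combining and collecting du, dv coefficients:
  coeff of du: 12*u*v^2 - 12*u + 4*v
  coeff of dv: 4*u*(3*u*v + 1)
F^* omega = (12*u*v^2 - 12*u + 4*v) du + (4*u*(3*u*v + 1)) dv.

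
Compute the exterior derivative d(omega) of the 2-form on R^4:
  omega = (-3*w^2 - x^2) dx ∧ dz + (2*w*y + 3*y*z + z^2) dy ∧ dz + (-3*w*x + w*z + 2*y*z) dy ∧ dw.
d(omega) = (-6*w) dx ∧ dz ∧ dw + (-w) dy ∧ dz ∧ dw + (-3*w) dx ∧ dy ∧ dw

For a 2-form omega = sum_{i<j} g_{ij} dx_i ∧ dx_j, the exterior derivative is
  d(omega) = sum_{i<j} d(g_{ij}) ∧ dx_i ∧ dx_j = sum_{i<j, k} (∂g_{ij}/∂x_k) dx_k ∧ dx_i ∧ dx_j.
Expand each term, using dx_k ∧ dx_i ∧ dx_j = sgn(permutation) dx_{(a)} ∧ dx_{(b)} ∧ dx_{(c)} with (a < b < c) sorted:
  d(-3*w^2 - x^2) includes (∂/∂w)(-3*w^2 - x^2) dw = (-6*w) dw, which multiplied by dx ∧ dz gives (-6*w) dx ∧ dz ∧ dw
  d(2*w*y + 3*y*z + z^2) includes (∂/∂w)(2*w*y + 3*y*z + z^2) dw = (2*y) dw, which multiplied by dy ∧ dz gives (2*y) dy ∧ dz ∧ dw
  d(-3*w*x + w*z + 2*y*z) includes (∂/∂x)(-3*w*x + w*z + 2*y*z) dx = (-3*w) dx, which multiplied by dy ∧ dw gives (-3*w) dx ∧ dy ∧ dw
  d(-3*w*x + w*z + 2*y*z) includes (∂/∂z)(-3*w*x + w*z + 2*y*z) dz = (w + 2*y) dz, which multiplied by dy ∧ dw gives (-w - 2*y) dy ∧ dz ∧ dw
Collecting like 3-forms: d(omega) = (-6*w) dx ∧ dz ∧ dw + (-w) dy ∧ dz ∧ dw + (-3*w) dx ∧ dy ∧ dw.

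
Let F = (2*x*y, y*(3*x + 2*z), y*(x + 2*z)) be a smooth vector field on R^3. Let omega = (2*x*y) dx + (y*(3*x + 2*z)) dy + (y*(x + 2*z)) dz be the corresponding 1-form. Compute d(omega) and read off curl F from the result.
d(omega) = (x - 2*y + 2*z) dy ∧ dz + (-y) dz ∧ dx + (-2*x + 3*y) dx ∧ dy; curl F = (x - 2*y + 2*z, -y, -2*x + 3*y)

d omega = sum_{i<j} (∂f_j/∂x_i - ∂f_i/∂x_j) dx_i ∧ dx_j. Under the identification (dy ∧ dz, dz ∧ dx, dx ∧ dy) ↔ (e_x, e_y, e_z), the coefficients are exactly the components of curl F. Compute:
  ∂R/∂y - ∂Q/∂z = (x + 2*z) - (2*y) = x - 2*y + 2*z
  ∂P/∂z - ∂R/∂x = (0) - (y) = -y
  ∂Q/∂x - ∂P/∂y = (3*y) - (2*x) = -2*x + 3*y.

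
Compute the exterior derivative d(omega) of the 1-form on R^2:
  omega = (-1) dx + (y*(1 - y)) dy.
d(omega) = 0

For a 1-form omega = sum_i f_i dx_i, the exterior derivative is
  d(omega) = sum_{i < j} (∂f_j/∂x_i - ∂f_i/∂x_j) dx_i ∧ dx_j.

Assembling: d(omega) = 0.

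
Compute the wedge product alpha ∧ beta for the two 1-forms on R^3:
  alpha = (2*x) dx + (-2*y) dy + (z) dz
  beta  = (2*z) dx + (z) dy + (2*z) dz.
alpha ∧ beta = (2*z*(x + 2*y)) dx ∧ dy + (2*z*(2*x - z)) dx ∧ dz + (-z*(4*y + z)) dy ∧ dz

Distribute the wedge, using dx_i ∧ dx_j = -dx_j ∧ dx_i and dx_i ∧ dx_i = 0. For each pair (i, j) with i < j, the coefficient of dx_i ∧ dx_j in alpha ∧ beta is (alpha_i * beta_j - alpha_j * beta_i). Collecting: alpha ∧ beta = (2*z*(x + 2*y)) dx ∧ dy + (2*z*(2*x - z)) dx ∧ dz + (-z*(4*y + z)) dy ∧ dz.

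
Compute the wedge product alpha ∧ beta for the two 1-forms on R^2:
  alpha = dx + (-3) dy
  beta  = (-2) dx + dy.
alpha ∧ beta = (-5) dx ∧ dy

Distribute the wedge, using dx_i ∧ dx_j = -dx_j ∧ dx_i and dx_i ∧ dx_i = 0. For each pair (i, j) with i < j, the coefficient of dx_i ∧ dx_j in alpha ∧ beta is (alpha_i * beta_j - alpha_j * beta_i). Collecting: alpha ∧ beta = (-5) dx ∧ dy.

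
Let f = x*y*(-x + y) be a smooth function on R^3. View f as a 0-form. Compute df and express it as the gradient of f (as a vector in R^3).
df = (y*(-2*x + y)) dx + (x*(-x + 2*y)) dy + (0) dz; grad f = (y*(-2*x + y), x*(-x + 2*y), 0)

For a 0-form f, d f = (∂f/∂x) dx + (∂f/∂y) dy + (∂f/∂z) dz. The components of the vector representation are exactly the entries of grad f in Cartesian coordinates:
  ∂f/∂x = y*(-2*x + y)
  ∂f/∂y = x*(-x + 2*y)
  ∂f/∂z = 0.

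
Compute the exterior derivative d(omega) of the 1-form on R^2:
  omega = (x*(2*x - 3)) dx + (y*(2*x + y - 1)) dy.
d(omega) = (2*y) dx ∧ dy

For a 1-form omega = sum_i f_i dx_i, the exterior derivative is
  d(omega) = sum_{i < j} (∂f_j/∂x_i - ∂f_i/∂x_j) dx_i ∧ dx_j.
  coefficient of dx ∧ dy: ∂f_2/∂x - ∂f_1/∂y = ∂(y*(2*x + y - 1))/∂x - ∂(x*(2*x - 3))/∂y = 2*y
Assembling: d(omega) = (2*y) dx ∧ dy.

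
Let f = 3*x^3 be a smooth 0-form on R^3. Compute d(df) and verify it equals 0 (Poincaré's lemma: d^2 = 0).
d(df) = 0

Step 1: df = sum_i (∂f/∂x_i) dx_i = (9*x^2) dx + (0) dy + (0) dz.
Step 2: Apply d again. Using the 1-form formula, the coefficient of dx ∧ dy in d(df) is ∂^2 f/∂x ∂y - ∂^2 f/∂y ∂x = (0) - (0) = 0 (equality of mixed partials for smooth f).
Similarly for dx ∧ dz and dy ∧ dz — all coefficients vanish. So d(df) = 0.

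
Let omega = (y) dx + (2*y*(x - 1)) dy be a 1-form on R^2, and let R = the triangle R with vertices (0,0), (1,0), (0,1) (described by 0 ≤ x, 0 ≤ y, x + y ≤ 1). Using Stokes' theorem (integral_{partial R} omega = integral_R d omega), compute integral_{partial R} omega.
integral_(partial R) omega = -1/6

Stokes: integral_partial_R omega = integral_R d omega with d omega = (∂Q/∂x - ∂P/∂y) dx ∧ dy.
  ∂Q/∂x = 2*y
  ∂P/∂y = 1
  integrand = ∂Q/∂x - ∂P/∂y = 2*y - 1.
Integrating over R: integral_0^1 integral_0^{1-x} (2*y - 1) dy dx = -1/6.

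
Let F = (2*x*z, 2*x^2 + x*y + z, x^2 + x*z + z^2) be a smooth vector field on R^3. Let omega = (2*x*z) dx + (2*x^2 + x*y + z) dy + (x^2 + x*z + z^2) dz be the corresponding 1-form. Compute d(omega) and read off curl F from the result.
d(omega) = (-1) dy ∧ dz + (-z) dz ∧ dx + (4*x + y) dx ∧ dy; curl F = (-1, -z, 4*x + y)

d omega = sum_{i<j} (∂f_j/∂x_i - ∂f_i/∂x_j) dx_i ∧ dx_j. Under the identification (dy ∧ dz, dz ∧ dx, dx ∧ dy) ↔ (e_x, e_y, e_z), the coefficients are exactly the components of curl F. Compute:
  ∂R/∂y - ∂Q/∂z = (0) - (1) = -1
  ∂P/∂z - ∂R/∂x = (2*x) - (2*x + z) = -z
  ∂Q/∂x - ∂P/∂y = (4*x + y) - (0) = 4*x + y.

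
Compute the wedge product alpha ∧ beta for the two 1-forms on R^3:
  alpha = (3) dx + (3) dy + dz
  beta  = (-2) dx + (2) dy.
alpha ∧ beta = (12) dx ∧ dy + (2) dx ∧ dz + (-2) dy ∧ dz

Distribute the wedge, using dx_i ∧ dx_j = -dx_j ∧ dx_i and dx_i ∧ dx_i = 0. For each pair (i, j) with i < j, the coefficient of dx_i ∧ dx_j in alpha ∧ beta is (alpha_i * beta_j - alpha_j * beta_i). Collecting: alpha ∧ beta = (12) dx ∧ dy + (2) dx ∧ dz + (-2) dy ∧ dz.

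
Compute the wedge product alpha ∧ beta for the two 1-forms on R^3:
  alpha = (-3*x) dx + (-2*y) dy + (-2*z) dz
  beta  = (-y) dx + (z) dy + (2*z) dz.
alpha ∧ beta = (-3*x*z - 2*y^2) dx ∧ dy + (-2*z*(3*x + y)) dx ∧ dz + (2*z*(-2*y + z)) dy ∧ dz

Distribute the wedge, using dx_i ∧ dx_j = -dx_j ∧ dx_i and dx_i ∧ dx_i = 0. For each pair (i, j) with i < j, the coefficient of dx_i ∧ dx_j in alpha ∧ beta is (alpha_i * beta_j - alpha_j * beta_i). Collecting: alpha ∧ beta = (-3*x*z - 2*y^2) dx ∧ dy + (-2*z*(3*x + y)) dx ∧ dz + (2*z*(-2*y + z)) dy ∧ dz.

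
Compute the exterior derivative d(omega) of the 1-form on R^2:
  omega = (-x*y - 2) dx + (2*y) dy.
d(omega) = (x) dx ∧ dy

For a 1-form omega = sum_i f_i dx_i, the exterior derivative is
  d(omega) = sum_{i < j} (∂f_j/∂x_i - ∂f_i/∂x_j) dx_i ∧ dx_j.
  coefficient of dx ∧ dy: ∂f_2/∂x - ∂f_1/∂y = ∂(2*y)/∂x - ∂(-x*y - 2)/∂y = x
Assembling: d(omega) = (x) dx ∧ dy.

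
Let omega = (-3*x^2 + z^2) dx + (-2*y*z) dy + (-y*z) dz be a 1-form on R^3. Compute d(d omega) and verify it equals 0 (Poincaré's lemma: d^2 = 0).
d(d omega) = 0

Step 1: d omega = sum_{i<j} (∂f_j/∂x_i - ∂f_i/∂x_j) dx_i ∧ dx_j:
  coeff of dx ∧ dy: 0
  coeff of dx ∧ dz: -2*z
  coeff of dy ∧ dz: 2*y - z
Step 2: Apply d again to each 2-form coefficient. The only possible 3-form in R^3 is dx ∧ dy ∧ dz, with coefficient
  ∂(coeff of dy∧dz)/∂x - ∂(coeff of dx∧dz)/∂y + ∂(coeff of dx∧dy)/∂z
  = ∂/∂x (2*y - z) - ∂/∂y (-2*z) + ∂/∂z (0).
Each of these terms simplifies to sums of mixed partials that cancel in pairs. The result is 0 (by equality of mixed partials for smooth functions — Schwarz / Clairaut).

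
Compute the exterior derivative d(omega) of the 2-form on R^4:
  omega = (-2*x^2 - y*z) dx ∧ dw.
d(omega) = (z) dx ∧ dy ∧ dw + (y) dx ∧ dz ∧ dw

For a 2-form omega = sum_{i<j} g_{ij} dx_i ∧ dx_j, the exterior derivative is
  d(omega) = sum_{i<j} d(g_{ij}) ∧ dx_i ∧ dx_j = sum_{i<j, k} (∂g_{ij}/∂x_k) dx_k ∧ dx_i ∧ dx_j.
Expand each term, using dx_k ∧ dx_i ∧ dx_j = sgn(permutation) dx_{(a)} ∧ dx_{(b)} ∧ dx_{(c)} with (a < b < c) sorted:
  d(-2*x^2 - y*z) includes (∂/∂y)(-2*x^2 - y*z) dy = (-z) dy, which multiplied by dx ∧ dw gives (z) dx ∧ dy ∧ dw
  d(-2*x^2 - y*z) includes (∂/∂z)(-2*x^2 - y*z) dz = (-y) dz, which multiplied by dx ∧ dw gives (y) dx ∧ dz ∧ dw
Collecting like 3-forms: d(omega) = (z) dx ∧ dy ∧ dw + (y) dx ∧ dz ∧ dw.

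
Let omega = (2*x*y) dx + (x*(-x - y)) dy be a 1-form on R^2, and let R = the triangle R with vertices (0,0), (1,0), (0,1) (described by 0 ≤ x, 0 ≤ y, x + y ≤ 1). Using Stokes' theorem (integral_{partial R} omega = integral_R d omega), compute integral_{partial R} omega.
integral_(partial R) omega = -5/6

Stokes: integral_partial_R omega = integral_R d omega with d omega = (∂Q/∂x - ∂P/∂y) dx ∧ dy.
  ∂Q/∂x = -2*x - y
  ∂P/∂y = 2*x
  integrand = ∂Q/∂x - ∂P/∂y = -4*x - y.
Integrating over R: integral_0^1 integral_0^{1-x} (-4*x - y) dy dx = -5/6.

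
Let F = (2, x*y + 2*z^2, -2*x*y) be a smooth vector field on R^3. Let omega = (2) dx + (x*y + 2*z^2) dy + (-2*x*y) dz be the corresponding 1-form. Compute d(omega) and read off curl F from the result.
d(omega) = (-2*x - 4*z) dy ∧ dz + (2*y) dz ∧ dx + (y) dx ∧ dy; curl F = (-2*x - 4*z, 2*y, y)

d omega = sum_{i<j} (∂f_j/∂x_i - ∂f_i/∂x_j) dx_i ∧ dx_j. Under the identification (dy ∧ dz, dz ∧ dx, dx ∧ dy) ↔ (e_x, e_y, e_z), the coefficients are exactly the components of curl F. Compute:
  ∂R/∂y - ∂Q/∂z = (-2*x) - (4*z) = -2*x - 4*z
  ∂P/∂z - ∂R/∂x = (0) - (-2*y) = 2*y
  ∂Q/∂x - ∂P/∂y = (y) - (0) = y.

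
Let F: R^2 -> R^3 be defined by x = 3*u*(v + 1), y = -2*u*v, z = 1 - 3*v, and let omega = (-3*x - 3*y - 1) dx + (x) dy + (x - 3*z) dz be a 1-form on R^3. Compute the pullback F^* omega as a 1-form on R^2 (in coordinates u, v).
F^* omega = (-15*u*v^2 - 42*u*v - 27*u - 3*v - 3) du + (-15*u^2*v - 33*u^2 - 9*u*v - 12*u - 27*v + 9) dv

Using F^*(f dg) = (f ∘ F) d(g ∘ F), substitute each coordinate x_i by F_i(u, v) in f_i, and replace dx_i by d F_i = (∂F_i/∂u) du + (∂F_i/∂v) dv.
  For the x component: f_1(F) = -3*u*v - 9*u - 1; d F_1 = (3*v + 3) du + (3*u) dv
  For the y component: f_2(F) = 3*u*(v + 1); d F_2 = (-2*v) du + (-2*u) dv
  For the z component: f_3(F) = 3*u*v + 3*u + 9*v - 3; d F_3 = (0) du + (-3) dv
Combining and collecting du, dv coefficients:
  coeff of du: -15*u*v^2 - 42*u*v - 27*u - 3*v - 3
  coeff of dv: -15*u^2*v - 33*u^2 - 9*u*v - 12*u - 27*v + 9
F^* omega = (-15*u*v^2 - 42*u*v - 27*u - 3*v - 3) du + (-15*u^2*v - 33*u^2 - 9*u*v - 12*u - 27*v + 9) dv.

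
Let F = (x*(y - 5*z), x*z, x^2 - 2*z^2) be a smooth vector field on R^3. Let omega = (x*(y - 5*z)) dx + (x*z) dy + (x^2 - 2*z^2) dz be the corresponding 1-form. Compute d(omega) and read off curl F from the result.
d(omega) = (-x) dy ∧ dz + (-7*x) dz ∧ dx + (-x + z) dx ∧ dy; curl F = (-x, -7*x, -x + z)

d omega = sum_{i<j} (∂f_j/∂x_i - ∂f_i/∂x_j) dx_i ∧ dx_j. Under the identification (dy ∧ dz, dz ∧ dx, dx ∧ dy) ↔ (e_x, e_y, e_z), the coefficients are exactly the components of curl F. Compute:
  ∂R/∂y - ∂Q/∂z = (0) - (x) = -x
  ∂P/∂z - ∂R/∂x = (-5*x) - (2*x) = -7*x
  ∂Q/∂x - ∂P/∂y = (z) - (x) = -x + z.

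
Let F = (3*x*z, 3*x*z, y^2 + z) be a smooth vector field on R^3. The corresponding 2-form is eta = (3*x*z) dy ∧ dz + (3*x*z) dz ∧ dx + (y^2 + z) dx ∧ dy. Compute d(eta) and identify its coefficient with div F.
d(eta) = (3*z + 1) dx ∧ dy ∧ dz; div F = 3*z + 1

For a 2-form in R^3 of the form above, applying d gives a 3-form with coefficient ∂P/∂x + ∂Q/∂y + ∂R/∂z:
  ∂P/∂x = 3*z
  ∂Q/∂y = 0
  ∂R/∂z = 1
Sum = 3*z + 1, which is exactly div F.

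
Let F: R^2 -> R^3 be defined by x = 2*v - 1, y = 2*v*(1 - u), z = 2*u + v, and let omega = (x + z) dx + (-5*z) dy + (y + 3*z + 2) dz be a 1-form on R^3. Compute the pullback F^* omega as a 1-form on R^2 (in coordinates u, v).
F^* omega = (16*u*v + 12*u + 10*v^2 + 10*v + 4) du + (20*u^2 + 8*u*v - 10*u + v) dv

Using F^*(f dg) = (f ∘ F) d(g ∘ F), substitute each coordinate x_i by F_i(u, v) in f_i, and replace dx_i by d F_i = (∂F_i/∂u) du + (∂F_i/∂v) dv.
  For the x component: f_1(F) = 2*u + 3*v - 1; d F_1 = (0) du + (2) dv
  For the y component: f_2(F) = -10*u - 5*v; d F_2 = (-2*v) du + (2 - 2*u) dv
  For the z component: f_3(F) = -2*u*v + 6*u + 5*v + 2; d F_3 = (2) du + (1) dv
Combining and collecting du, dv coefficients:
  coeff of du: 16*u*v + 12*u + 10*v^2 + 10*v + 4
  coeff of dv: 20*u^2 + 8*u*v - 10*u + v
F^* omega = (16*u*v + 12*u + 10*v^2 + 10*v + 4) du + (20*u^2 + 8*u*v - 10*u + v) dv.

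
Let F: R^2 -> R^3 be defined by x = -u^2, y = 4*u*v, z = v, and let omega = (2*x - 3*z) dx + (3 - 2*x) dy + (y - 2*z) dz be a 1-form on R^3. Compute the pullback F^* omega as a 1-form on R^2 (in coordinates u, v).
F^* omega = (4*u^3 + 8*u^2*v + 6*u*v + 12*v) du + (8*u^3 + 4*u*v + 12*u - 2*v) dv

Using F^*(f dg) = (f ∘ F) d(g ∘ F), substitute each coordinate x_i by F_i(u, v) in f_i, and replace dx_i by d F_i = (∂F_i/∂u) du + (∂F_i/∂v) dv.
  For the x component: f_1(F) = -2*u^2 - 3*v; d F_1 = (-2*u) du + (0) dv
  For the y component: f_2(F) = 2*u^2 + 3; d F_2 = (4*v) du + (4*u) dv
  For the z component: f_3(F) = 2*v*(2*u - 1); d F_3 = (0) du + (1) dv
Combining and collecting du, dv coefficients:
  coeff of du: 4*u^3 + 8*u^2*v + 6*u*v + 12*v
  coeff of dv: 8*u^3 + 4*u*v + 12*u - 2*v
F^* omega = (4*u^3 + 8*u^2*v + 6*u*v + 12*v) du + (8*u^3 + 4*u*v + 12*u - 2*v) dv.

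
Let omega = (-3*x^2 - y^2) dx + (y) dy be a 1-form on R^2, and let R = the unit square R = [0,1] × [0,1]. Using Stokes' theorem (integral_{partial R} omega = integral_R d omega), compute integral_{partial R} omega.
integral_(partial R) omega = 1

Stokes: integral_partial_R omega = integral_R d omega with d omega = (∂Q/∂x - ∂P/∂y) dx ∧ dy.
  ∂Q/∂x = 0
  ∂P/∂y = -2*y
  integrand = ∂Q/∂x - ∂P/∂y = 2*y.
Integrating over R: integral_0^1 integral_0^1 (2*y) dx dy = 1.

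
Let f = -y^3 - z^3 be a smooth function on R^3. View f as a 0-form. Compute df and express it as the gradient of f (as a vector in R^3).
df = (0) dx + (-3*y^2) dy + (-3*z^2) dz; grad f = (0, -3*y^2, -3*z^2)

For a 0-form f, d f = (∂f/∂x) dx + (∂f/∂y) dy + (∂f/∂z) dz. The components of the vector representation are exactly the entries of grad f in Cartesian coordinates:
  ∂f/∂x = 0
  ∂f/∂y = -3*y^2
  ∂f/∂z = -3*z^2.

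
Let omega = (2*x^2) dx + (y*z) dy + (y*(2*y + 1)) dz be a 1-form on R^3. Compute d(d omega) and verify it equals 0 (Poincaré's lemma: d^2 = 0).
d(d omega) = 0

Step 1: d omega = sum_{i<j} (∂f_j/∂x_i - ∂f_i/∂x_j) dx_i ∧ dx_j:
  coeff of dx ∧ dy: 0
  coeff of dx ∧ dz: 0
  coeff of dy ∧ dz: 3*y + 1
Step 2: Apply d again to each 2-form coefficient. The only possible 3-form in R^3 is dx ∧ dy ∧ dz, with coefficient
  ∂(coeff of dy∧dz)/∂x - ∂(coeff of dx∧dz)/∂y + ∂(coeff of dx∧dy)/∂z
  = ∂/∂x (3*y + 1) - ∂/∂y (0) + ∂/∂z (0).
Each of these terms simplifies to sums of mixed partials that cancel in pairs. The result is 0 (by equality of mixed partials for smooth functions — Schwarz / Clairaut).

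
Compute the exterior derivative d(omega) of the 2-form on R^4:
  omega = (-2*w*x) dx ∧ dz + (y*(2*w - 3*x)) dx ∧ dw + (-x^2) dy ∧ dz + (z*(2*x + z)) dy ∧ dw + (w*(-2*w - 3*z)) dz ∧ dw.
d(omega) = (-2*x) dx ∧ dz ∧ dw + (-2*w + 3*x + 2*z) dx ∧ dy ∧ dw + (-2*x) dx ∧ dy ∧ dz + (-2*x - 2*z) dy ∧ dz ∧ dw

For a 2-form omega = sum_{i<j} g_{ij} dx_i ∧ dx_j, the exterior derivative is
  d(omega) = sum_{i<j} d(g_{ij}) ∧ dx_i ∧ dx_j = sum_{i<j, k} (∂g_{ij}/∂x_k) dx_k ∧ dx_i ∧ dx_j.
Expand each term, using dx_k ∧ dx_i ∧ dx_j = sgn(permutation) dx_{(a)} ∧ dx_{(b)} ∧ dx_{(c)} with (a < b < c) sorted:
  d(-2*w*x) includes (∂/∂w)(-2*w*x) dw = (-2*x) dw, which multiplied by dx ∧ dz gives (-2*x) dx ∧ dz ∧ dw
  d(y*(2*w - 3*x)) includes (∂/∂y)(y*(2*w - 3*x)) dy = (2*w - 3*x) dy, which multiplied by dx ∧ dw gives (-2*w + 3*x) dx ∧ dy ∧ dw
  d(-x^2) includes (∂/∂x)(-x^2) dx = (-2*x) dx, which multiplied by dy ∧ dz gives (-2*x) dx ∧ dy ∧ dz
  d(z*(2*x + z)) includes (∂/∂x)(z*(2*x + z)) dx = (2*z) dx, which multiplied by dy ∧ dw gives (2*z) dx ∧ dy ∧ dw
  d(z*(2*x + z)) includes (∂/∂z)(z*(2*x + z)) dz = (2*x + 2*z) dz, which multiplied by dy ∧ dw gives (-2*x - 2*z) dy ∧ dz ∧ dw
Collecting like 3-forms: d(omega) = (-2*x) dx ∧ dz ∧ dw + (-2*w + 3*x + 2*z) dx ∧ dy ∧ dw + (-2*x) dx ∧ dy ∧ dz + (-2*x - 2*z) dy ∧ dz ∧ dw.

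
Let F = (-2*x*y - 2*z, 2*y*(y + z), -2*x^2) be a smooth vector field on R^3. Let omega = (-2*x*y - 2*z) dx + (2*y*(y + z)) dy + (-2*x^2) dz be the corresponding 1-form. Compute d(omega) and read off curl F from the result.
d(omega) = (-2*y) dy ∧ dz + (4*x - 2) dz ∧ dx + (2*x) dx ∧ dy; curl F = (-2*y, 4*x - 2, 2*x)

d omega = sum_{i<j} (∂f_j/∂x_i - ∂f_i/∂x_j) dx_i ∧ dx_j. Under the identification (dy ∧ dz, dz ∧ dx, dx ∧ dy) ↔ (e_x, e_y, e_z), the coefficients are exactly the components of curl F. Compute:
  ∂R/∂y - ∂Q/∂z = (0) - (2*y) = -2*y
  ∂P/∂z - ∂R/∂x = (-2) - (-4*x) = 4*x - 2
  ∂Q/∂x - ∂P/∂y = (0) - (-2*x) = 2*x.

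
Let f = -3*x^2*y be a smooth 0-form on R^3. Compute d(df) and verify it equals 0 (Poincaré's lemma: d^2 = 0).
d(df) = 0

Step 1: df = sum_i (∂f/∂x_i) dx_i = (-6*x*y) dx + (-3*x^2) dy + (0) dz.
Step 2: Apply d again. Using the 1-form formula, the coefficient of dx ∧ dy in d(df) is ∂^2 f/∂x ∂y - ∂^2 f/∂y ∂x = (-6*x) - (-6*x) = 0 (equality of mixed partials for smooth f).
Similarly for dx ∧ dz and dy ∧ dz — all coefficients vanish. So d(df) = 0.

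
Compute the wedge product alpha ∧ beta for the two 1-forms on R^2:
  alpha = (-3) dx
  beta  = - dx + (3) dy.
alpha ∧ beta = (-9) dx ∧ dy

Distribute the wedge, using dx_i ∧ dx_j = -dx_j ∧ dx_i and dx_i ∧ dx_i = 0. For each pair (i, j) with i < j, the coefficient of dx_i ∧ dx_j in alpha ∧ beta is (alpha_i * beta_j - alpha_j * beta_i). Collecting: alpha ∧ beta = (-9) dx ∧ dy.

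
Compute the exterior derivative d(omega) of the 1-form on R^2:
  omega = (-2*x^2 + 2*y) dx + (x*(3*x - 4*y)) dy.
d(omega) = (6*x - 4*y - 2) dx ∧ dy

For a 1-form omega = sum_i f_i dx_i, the exterior derivative is
  d(omega) = sum_{i < j} (∂f_j/∂x_i - ∂f_i/∂x_j) dx_i ∧ dx_j.
  coefficient of dx ∧ dy: ∂f_2/∂x - ∂f_1/∂y = ∂(x*(3*x - 4*y))/∂x - ∂(-2*x^2 + 2*y)/∂y = 6*x - 4*y - 2
Assembling: d(omega) = (6*x - 4*y - 2) dx ∧ dy.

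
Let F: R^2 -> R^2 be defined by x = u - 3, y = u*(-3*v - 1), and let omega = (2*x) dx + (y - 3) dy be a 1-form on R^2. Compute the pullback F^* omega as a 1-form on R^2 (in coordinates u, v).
F^* omega = (9*u*v^2 + 6*u*v + 3*u + 9*v - 3) du + (3*u*(3*u*v + u + 3)) dv

Using F^*(f dg) = (f ∘ F) d(g ∘ F), substitute each coordinate x_i by F_i(u, v) in f_i, and replace dx_i by d F_i = (∂F_i/∂u) du + (∂F_i/∂v) dv.
  For the x component: f_1(F) = 2*u - 6; d F_1 = (1) du + (0) dv
  For the y component: f_2(F) = -3*u*v - u - 3; d F_2 = (-3*v - 1) du + (-3*u) dv
Combining and collecting du, dv coefficients:
  coeff of du: 9*u*v^2 + 6*u*v + 3*u + 9*v - 3
  coeff of dv: 3*u*(3*u*v + u + 3)
F^* omega = (9*u*v^2 + 6*u*v + 3*u + 9*v - 3) du + (3*u*(3*u*v + u + 3)) dv.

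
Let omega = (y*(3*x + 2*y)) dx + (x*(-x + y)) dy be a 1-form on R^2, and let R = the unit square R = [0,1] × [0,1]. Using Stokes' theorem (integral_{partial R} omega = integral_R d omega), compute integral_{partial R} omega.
integral_(partial R) omega = -4

Stokes: integral_partial_R omega = integral_R d omega with d omega = (∂Q/∂x - ∂P/∂y) dx ∧ dy.
  ∂Q/∂x = -2*x + y
  ∂P/∂y = 3*x + 4*y
  integrand = ∂Q/∂x - ∂P/∂y = -5*x - 3*y.
Integrating over R: integral_0^1 integral_0^1 (-5*x - 3*y) dx dy = -4.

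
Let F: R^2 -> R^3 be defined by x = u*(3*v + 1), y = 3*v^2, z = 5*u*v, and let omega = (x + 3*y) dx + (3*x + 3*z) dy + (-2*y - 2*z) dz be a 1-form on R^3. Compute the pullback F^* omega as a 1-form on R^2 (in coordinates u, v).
F^* omega = (-41*u*v^2 + 6*u*v + u - 3*v^3 + 9*v^2) du + (u*(-41*u*v + 3*u + 141*v^2 + 18*v)) dv

Using F^*(f dg) = (f ∘ F) d(g ∘ F), substitute each coordinate x_i by F_i(u, v) in f_i, and replace dx_i by d F_i = (∂F_i/∂u) du + (∂F_i/∂v) dv.
  For the x component: f_1(F) = 3*u*v + u + 9*v^2; d F_1 = (3*v + 1) du + (3*u) dv
  For the y component: f_2(F) = 3*u*(8*v + 1); d F_2 = (0) du + (6*v) dv
  For the z component: f_3(F) = 2*v*(-5*u - 3*v); d F_3 = (5*v) du + (5*u) dv
Combining and collecting du, dv coefficients:
  coeff of du: -41*u*v^2 + 6*u*v + u - 3*v^3 + 9*v^2
  coeff of dv: u*(-41*u*v + 3*u + 141*v^2 + 18*v)
F^* omega = (-41*u*v^2 + 6*u*v + u - 3*v^3 + 9*v^2) du + (u*(-41*u*v + 3*u + 141*v^2 + 18*v)) dv.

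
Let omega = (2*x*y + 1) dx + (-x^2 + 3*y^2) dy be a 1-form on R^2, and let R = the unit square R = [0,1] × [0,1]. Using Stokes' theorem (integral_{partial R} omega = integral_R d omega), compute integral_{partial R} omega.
integral_(partial R) omega = -2

Stokes: integral_partial_R omega = integral_R d omega with d omega = (∂Q/∂x - ∂P/∂y) dx ∧ dy.
  ∂Q/∂x = -2*x
  ∂P/∂y = 2*x
  integrand = ∂Q/∂x - ∂P/∂y = -4*x.
Integrating over R: integral_0^1 integral_0^1 (-4*x) dx dy = -2.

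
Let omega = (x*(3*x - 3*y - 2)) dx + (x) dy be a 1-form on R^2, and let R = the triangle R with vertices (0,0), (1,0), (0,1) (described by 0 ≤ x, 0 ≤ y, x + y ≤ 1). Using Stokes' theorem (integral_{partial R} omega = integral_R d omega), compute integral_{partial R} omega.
integral_(partial R) omega = 1

Stokes: integral_partial_R omega = integral_R d omega with d omega = (∂Q/∂x - ∂P/∂y) dx ∧ dy.
  ∂Q/∂x = 1
  ∂P/∂y = -3*x
  integrand = ∂Q/∂x - ∂P/∂y = 3*x + 1.
Integrating over R: integral_0^1 integral_0^{1-x} (3*x + 1) dy dx = 1.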